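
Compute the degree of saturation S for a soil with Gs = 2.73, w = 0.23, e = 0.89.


Result: 0.7055

Derivation:
Using S = Gs * w / e
S = 2.73 * 0.23 / 0.89
S = 0.7055


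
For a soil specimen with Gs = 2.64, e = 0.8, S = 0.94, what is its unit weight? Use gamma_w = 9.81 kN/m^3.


Result: 18.486 kN/m^3

Derivation:
Using gamma = gamma_w * (Gs + S*e) / (1 + e)
Numerator: Gs + S*e = 2.64 + 0.94*0.8 = 3.392
Denominator: 1 + e = 1 + 0.8 = 1.8
gamma = 9.81 * 3.392 / 1.8
gamma = 18.486 kN/m^3


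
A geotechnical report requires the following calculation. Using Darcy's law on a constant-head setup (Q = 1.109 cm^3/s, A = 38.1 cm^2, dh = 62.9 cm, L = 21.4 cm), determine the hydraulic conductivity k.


Result: 0.009903 cm/s

Derivation:
Compute hydraulic gradient:
i = dh / L = 62.9 / 21.4 = 2.93925
Then apply Darcy's law:
k = Q / (A * i)
k = 1.109 / (38.1 * 2.93925)
k = 1.109 / 111.986
k = 0.009903 cm/s


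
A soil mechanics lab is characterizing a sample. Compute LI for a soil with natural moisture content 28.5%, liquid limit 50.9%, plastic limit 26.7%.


Result: 0.074

Derivation:
First compute the plasticity index:
PI = LL - PL = 50.9 - 26.7 = 24.2
Then compute the liquidity index:
LI = (w - PL) / PI
LI = (28.5 - 26.7) / 24.2
LI = 0.074


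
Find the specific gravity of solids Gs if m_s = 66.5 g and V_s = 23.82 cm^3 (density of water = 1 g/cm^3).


Result: 2.792

Derivation:
Using Gs = m_s / (V_s * rho_w)
Since rho_w = 1 g/cm^3:
Gs = 66.5 / 23.82
Gs = 2.792


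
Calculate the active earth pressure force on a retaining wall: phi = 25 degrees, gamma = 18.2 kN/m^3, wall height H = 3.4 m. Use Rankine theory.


Result: 42.69 kN/m

Derivation:
Compute active earth pressure coefficient:
Ka = tan^2(45 - phi/2) = tan^2(32.5) = 0.405859
Compute active force:
Pa = 0.5 * Ka * gamma * H^2
Pa = 0.5 * 0.405859 * 18.2 * 3.4^2
Pa = 42.69 kN/m


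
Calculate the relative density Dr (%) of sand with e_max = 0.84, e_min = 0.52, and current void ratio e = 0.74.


Using Dr = (e_max - e) / (e_max - e_min) * 100
e_max - e = 0.84 - 0.74 = 0.1
e_max - e_min = 0.84 - 0.52 = 0.32
Dr = 0.1 / 0.32 * 100
Dr = 31.25 %


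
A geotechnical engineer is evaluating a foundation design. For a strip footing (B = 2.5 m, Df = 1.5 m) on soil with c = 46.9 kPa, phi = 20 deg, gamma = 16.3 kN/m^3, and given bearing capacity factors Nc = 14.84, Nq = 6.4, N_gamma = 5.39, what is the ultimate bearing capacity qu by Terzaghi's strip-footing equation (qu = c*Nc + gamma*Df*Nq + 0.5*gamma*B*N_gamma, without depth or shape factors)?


Compute qu = c*Nc + gamma*Df*Nq + 0.5*gamma*B*N_gamma
Term 1: 46.9 * 14.84 = 695.996
Term 2: 16.3 * 1.5 * 6.4 = 156.48
Term 3: 0.5 * 16.3 * 2.5 * 5.39 = 109.82125
qu = 695.996 + 156.48 + 109.82125
qu = 962.3 kPa


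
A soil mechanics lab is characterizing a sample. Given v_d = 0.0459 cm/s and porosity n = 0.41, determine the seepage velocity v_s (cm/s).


Using v_s = v_d / n
v_s = 0.0459 / 0.41
v_s = 0.11195 cm/s


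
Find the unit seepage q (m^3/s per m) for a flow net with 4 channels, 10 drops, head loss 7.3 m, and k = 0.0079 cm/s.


Result: 0.0002307 m^3/s per m

Derivation:
Convert k to m/s for unit consistency with H:
k = 0.0079 cm/s = 0.0079 / 100 m/s = 7.9e-05 m/s
Using q = k * H * Nf / Nd
Nf / Nd = 4 / 10 = 0.4
q = 7.9e-05 * 7.3 * 0.4
q = 0.0002307 m^3/s per m


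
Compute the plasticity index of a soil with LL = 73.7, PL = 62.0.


Using PI = LL - PL
PI = 73.7 - 62.0
PI = 11.7


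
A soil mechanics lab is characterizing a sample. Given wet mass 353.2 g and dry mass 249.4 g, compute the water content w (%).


Using w = (m_wet - m_dry) / m_dry * 100
m_wet - m_dry = 353.2 - 249.4 = 103.8 g
w = 103.8 / 249.4 * 100
w = 41.62 %


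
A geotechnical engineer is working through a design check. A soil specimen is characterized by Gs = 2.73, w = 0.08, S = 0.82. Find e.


Using the relation e = Gs * w / S
e = 2.73 * 0.08 / 0.82
e = 0.2663


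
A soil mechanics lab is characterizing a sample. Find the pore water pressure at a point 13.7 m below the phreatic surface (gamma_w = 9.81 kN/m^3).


Using u = gamma_w * h_w
u = 9.81 * 13.7
u = 134.4 kPa


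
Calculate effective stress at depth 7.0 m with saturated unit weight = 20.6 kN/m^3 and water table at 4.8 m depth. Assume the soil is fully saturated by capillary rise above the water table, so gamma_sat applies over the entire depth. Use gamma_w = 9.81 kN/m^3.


Result: 122.62 kPa

Derivation:
Total stress = gamma_sat * depth
sigma = 20.6 * 7.0 = 144.2 kPa
Pore water pressure u = gamma_w * (depth - d_wt)
u = 9.81 * (7.0 - 4.8) = 21.582 kPa
Effective stress = sigma - u
sigma' = 144.2 - 21.582 = 122.62 kPa


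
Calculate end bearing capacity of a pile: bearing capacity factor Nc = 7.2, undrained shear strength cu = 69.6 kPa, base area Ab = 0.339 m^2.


Result: 169.88 kN

Derivation:
Using Qb = Nc * cu * Ab
Qb = 7.2 * 69.6 * 0.339
Qb = 169.88 kN


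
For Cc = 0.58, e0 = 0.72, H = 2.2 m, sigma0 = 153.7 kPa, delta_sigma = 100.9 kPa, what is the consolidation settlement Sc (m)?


Using Sc = Cc * H / (1 + e0) * log10((sigma0 + delta_sigma) / sigma0)
Stress ratio = (153.7 + 100.9) / 153.7 = 1.65647
log10(1.65647) = 0.219185
Cc * H / (1 + e0) = 0.58 * 2.2 / (1 + 0.72) = 0.74186
Sc = 0.74186 * 0.219185
Sc = 0.1626 m


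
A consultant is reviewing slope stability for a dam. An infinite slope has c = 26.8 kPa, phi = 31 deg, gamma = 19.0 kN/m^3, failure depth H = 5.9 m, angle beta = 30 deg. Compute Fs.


Result: 1.593

Derivation:
Using Fs = c / (gamma*H*sin(beta)*cos(beta)) + tan(phi)/tan(beta)
Cohesion contribution = 26.8 / (19.0*5.9*sin(30)*cos(30))
Cohesion contribution = 0.552114
Friction contribution = tan(31)/tan(30) = 1.04072
Fs = 0.552114 + 1.04072
Fs = 1.593


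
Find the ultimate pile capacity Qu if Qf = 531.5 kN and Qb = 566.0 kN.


Using Qu = Qf + Qb
Qu = 531.5 + 566.0
Qu = 1097.5 kN


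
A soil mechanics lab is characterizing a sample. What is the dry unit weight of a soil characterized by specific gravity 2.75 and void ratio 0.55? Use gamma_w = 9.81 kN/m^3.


Result: 17.405 kN/m^3

Derivation:
Using gamma_d = Gs * gamma_w / (1 + e)
gamma_d = 2.75 * 9.81 / (1 + 0.55)
gamma_d = 2.75 * 9.81 / 1.55
gamma_d = 17.405 kN/m^3


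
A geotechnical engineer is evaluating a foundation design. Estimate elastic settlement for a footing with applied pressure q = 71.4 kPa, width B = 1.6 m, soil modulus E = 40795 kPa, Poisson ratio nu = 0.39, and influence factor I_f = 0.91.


Using Se = q * B * (1 - nu^2) * I_f / E
1 - nu^2 = 1 - 0.39^2 = 0.8479
Se = 71.4 * 1.6 * 0.8479 * 0.91 / 40795
Se = 0.002161 m
Convert to mm: Se = 0.002161 * 1000 = 2.161 mm


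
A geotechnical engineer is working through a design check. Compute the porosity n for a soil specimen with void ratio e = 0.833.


Using the relation n = e / (1 + e)
n = 0.833 / (1 + 0.833)
n = 0.833 / 1.833
n = 0.4544


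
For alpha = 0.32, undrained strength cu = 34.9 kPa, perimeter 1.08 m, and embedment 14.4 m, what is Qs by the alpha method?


Using Qs = alpha * cu * perimeter * L
Qs = 0.32 * 34.9 * 1.08 * 14.4
Qs = 173.68 kN


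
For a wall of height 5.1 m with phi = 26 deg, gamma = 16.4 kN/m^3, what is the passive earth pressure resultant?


Compute passive earth pressure coefficient:
Kp = tan^2(45 + phi/2) = tan^2(58.0) = 2.561071
Compute passive force:
Pp = 0.5 * Kp * gamma * H^2
Pp = 0.5 * 2.561071 * 16.4 * 5.1^2
Pp = 546.23 kN/m


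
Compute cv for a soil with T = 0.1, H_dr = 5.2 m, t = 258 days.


Result: 0.01048 m^2/day

Derivation:
Using cv = T * H_dr^2 / t
H_dr^2 = 5.2^2 = 27.04
cv = 0.1 * 27.04 / 258
cv = 0.01048 m^2/day


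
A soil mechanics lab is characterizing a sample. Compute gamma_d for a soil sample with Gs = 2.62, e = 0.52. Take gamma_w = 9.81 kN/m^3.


Result: 16.909 kN/m^3

Derivation:
Using gamma_d = Gs * gamma_w / (1 + e)
gamma_d = 2.62 * 9.81 / (1 + 0.52)
gamma_d = 2.62 * 9.81 / 1.52
gamma_d = 16.909 kN/m^3


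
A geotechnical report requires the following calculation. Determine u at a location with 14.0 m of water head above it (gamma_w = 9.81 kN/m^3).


Using u = gamma_w * h_w
u = 9.81 * 14.0
u = 137.34 kPa


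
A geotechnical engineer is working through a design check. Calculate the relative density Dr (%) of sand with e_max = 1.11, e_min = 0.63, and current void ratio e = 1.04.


Result: 14.58 %

Derivation:
Using Dr = (e_max - e) / (e_max - e_min) * 100
e_max - e = 1.11 - 1.04 = 0.07
e_max - e_min = 1.11 - 0.63 = 0.48
Dr = 0.07 / 0.48 * 100
Dr = 14.58 %


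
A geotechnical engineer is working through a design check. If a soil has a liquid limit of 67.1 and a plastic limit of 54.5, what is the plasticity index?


Result: 12.6

Derivation:
Using PI = LL - PL
PI = 67.1 - 54.5
PI = 12.6


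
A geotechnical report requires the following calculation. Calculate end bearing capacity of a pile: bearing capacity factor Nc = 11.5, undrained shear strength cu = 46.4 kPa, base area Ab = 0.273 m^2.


Result: 145.67 kN

Derivation:
Using Qb = Nc * cu * Ab
Qb = 11.5 * 46.4 * 0.273
Qb = 145.67 kN


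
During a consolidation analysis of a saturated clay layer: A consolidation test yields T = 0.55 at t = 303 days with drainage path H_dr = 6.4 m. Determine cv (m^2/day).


Result: 0.07435 m^2/day

Derivation:
Using cv = T * H_dr^2 / t
H_dr^2 = 6.4^2 = 40.96
cv = 0.55 * 40.96 / 303
cv = 0.07435 m^2/day


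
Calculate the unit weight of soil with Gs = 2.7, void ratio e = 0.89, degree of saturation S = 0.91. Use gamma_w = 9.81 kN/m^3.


Using gamma = gamma_w * (Gs + S*e) / (1 + e)
Numerator: Gs + S*e = 2.7 + 0.91*0.89 = 3.5099
Denominator: 1 + e = 1 + 0.89 = 1.89
gamma = 9.81 * 3.5099 / 1.89
gamma = 18.218 kN/m^3


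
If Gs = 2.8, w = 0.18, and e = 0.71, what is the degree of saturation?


Result: 0.7099

Derivation:
Using S = Gs * w / e
S = 2.8 * 0.18 / 0.71
S = 0.7099


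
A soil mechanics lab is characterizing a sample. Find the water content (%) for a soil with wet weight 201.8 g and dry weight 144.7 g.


Using w = (m_wet - m_dry) / m_dry * 100
m_wet - m_dry = 201.8 - 144.7 = 57.1 g
w = 57.1 / 144.7 * 100
w = 39.46 %


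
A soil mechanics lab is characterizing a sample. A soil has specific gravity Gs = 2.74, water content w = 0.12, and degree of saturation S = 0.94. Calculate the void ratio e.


Result: 0.3498

Derivation:
Using the relation e = Gs * w / S
e = 2.74 * 0.12 / 0.94
e = 0.3498


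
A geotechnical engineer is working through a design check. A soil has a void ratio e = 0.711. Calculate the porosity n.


Using the relation n = e / (1 + e)
n = 0.711 / (1 + 0.711)
n = 0.711 / 1.711
n = 0.4155


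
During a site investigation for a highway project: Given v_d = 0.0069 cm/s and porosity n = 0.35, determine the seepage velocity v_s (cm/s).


Using v_s = v_d / n
v_s = 0.0069 / 0.35
v_s = 0.01971 cm/s


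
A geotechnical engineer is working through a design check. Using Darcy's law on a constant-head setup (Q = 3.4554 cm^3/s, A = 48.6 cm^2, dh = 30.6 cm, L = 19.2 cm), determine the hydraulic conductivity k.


Compute hydraulic gradient:
i = dh / L = 30.6 / 19.2 = 1.59375
Then apply Darcy's law:
k = Q / (A * i)
k = 3.4554 / (48.6 * 1.59375)
k = 3.4554 / 77.4563
k = 0.044611 cm/s


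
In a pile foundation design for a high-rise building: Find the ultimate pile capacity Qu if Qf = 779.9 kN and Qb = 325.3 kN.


Result: 1105.2 kN

Derivation:
Using Qu = Qf + Qb
Qu = 779.9 + 325.3
Qu = 1105.2 kN


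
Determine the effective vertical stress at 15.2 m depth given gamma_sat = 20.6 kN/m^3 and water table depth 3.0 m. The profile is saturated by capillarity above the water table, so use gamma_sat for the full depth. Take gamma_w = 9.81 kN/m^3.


Total stress = gamma_sat * depth
sigma = 20.6 * 15.2 = 313.12 kPa
Pore water pressure u = gamma_w * (depth - d_wt)
u = 9.81 * (15.2 - 3.0) = 119.682 kPa
Effective stress = sigma - u
sigma' = 313.12 - 119.682 = 193.44 kPa


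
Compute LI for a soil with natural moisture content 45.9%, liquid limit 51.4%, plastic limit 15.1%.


Result: 0.848

Derivation:
First compute the plasticity index:
PI = LL - PL = 51.4 - 15.1 = 36.3
Then compute the liquidity index:
LI = (w - PL) / PI
LI = (45.9 - 15.1) / 36.3
LI = 0.848


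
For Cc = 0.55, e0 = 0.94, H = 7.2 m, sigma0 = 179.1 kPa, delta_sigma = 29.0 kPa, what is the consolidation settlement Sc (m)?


Using Sc = Cc * H / (1 + e0) * log10((sigma0 + delta_sigma) / sigma0)
Stress ratio = (179.1 + 29.0) / 179.1 = 1.16192
log10(1.16192) = 0.0651765
Cc * H / (1 + e0) = 0.55 * 7.2 / (1 + 0.94) = 2.04124
Sc = 2.04124 * 0.0651765
Sc = 0.133 m


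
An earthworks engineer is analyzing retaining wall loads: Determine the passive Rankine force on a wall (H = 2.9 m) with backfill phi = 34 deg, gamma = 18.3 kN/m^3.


Result: 272.19 kN/m

Derivation:
Compute passive earth pressure coefficient:
Kp = tan^2(45 + phi/2) = tan^2(62.0) = 3.537132
Compute passive force:
Pp = 0.5 * Kp * gamma * H^2
Pp = 0.5 * 3.537132 * 18.3 * 2.9^2
Pp = 272.19 kN/m


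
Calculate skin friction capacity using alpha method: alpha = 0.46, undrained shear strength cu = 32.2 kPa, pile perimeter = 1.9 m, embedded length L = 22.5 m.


Using Qs = alpha * cu * perimeter * L
Qs = 0.46 * 32.2 * 1.9 * 22.5
Qs = 633.21 kN


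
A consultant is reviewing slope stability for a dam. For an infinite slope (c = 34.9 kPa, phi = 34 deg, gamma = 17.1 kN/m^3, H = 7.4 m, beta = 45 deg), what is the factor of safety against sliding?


Using Fs = c / (gamma*H*sin(beta)*cos(beta)) + tan(phi)/tan(beta)
Cohesion contribution = 34.9 / (17.1*7.4*sin(45)*cos(45))
Cohesion contribution = 0.551604
Friction contribution = tan(34)/tan(45) = 0.674509
Fs = 0.551604 + 0.674509
Fs = 1.226


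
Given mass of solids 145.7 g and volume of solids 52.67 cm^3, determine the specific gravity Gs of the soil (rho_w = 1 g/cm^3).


Result: 2.766

Derivation:
Using Gs = m_s / (V_s * rho_w)
Since rho_w = 1 g/cm^3:
Gs = 145.7 / 52.67
Gs = 2.766


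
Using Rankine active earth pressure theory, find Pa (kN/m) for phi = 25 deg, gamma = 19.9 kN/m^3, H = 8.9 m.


Compute active earth pressure coefficient:
Ka = tan^2(45 - phi/2) = tan^2(32.5) = 0.405859
Compute active force:
Pa = 0.5 * Ka * gamma * H^2
Pa = 0.5 * 0.405859 * 19.9 * 8.9^2
Pa = 319.87 kN/m


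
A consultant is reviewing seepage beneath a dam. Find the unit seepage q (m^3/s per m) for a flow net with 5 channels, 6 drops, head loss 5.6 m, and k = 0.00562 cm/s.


Convert k to m/s for unit consistency with H:
k = 0.00562 cm/s = 0.00562 / 100 m/s = 5.62e-05 m/s
Using q = k * H * Nf / Nd
Nf / Nd = 5 / 6 = 0.8333
q = 5.62e-05 * 5.6 * 0.8333
q = 0.0002623 m^3/s per m


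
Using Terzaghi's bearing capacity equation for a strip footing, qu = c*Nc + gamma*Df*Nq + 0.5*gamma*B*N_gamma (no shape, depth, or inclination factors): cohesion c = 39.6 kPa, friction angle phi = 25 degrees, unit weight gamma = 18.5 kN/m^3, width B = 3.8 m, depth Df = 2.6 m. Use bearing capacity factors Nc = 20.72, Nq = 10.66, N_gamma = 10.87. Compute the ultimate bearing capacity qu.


Compute qu = c*Nc + gamma*Df*Nq + 0.5*gamma*B*N_gamma
Term 1: 39.6 * 20.72 = 820.512
Term 2: 18.5 * 2.6 * 10.66 = 512.746
Term 3: 0.5 * 18.5 * 3.8 * 10.87 = 382.0805
qu = 820.512 + 512.746 + 382.0805
qu = 1715.34 kPa


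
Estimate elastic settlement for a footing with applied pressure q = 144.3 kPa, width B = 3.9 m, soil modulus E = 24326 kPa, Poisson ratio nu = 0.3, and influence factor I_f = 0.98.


Result: 20.631 mm

Derivation:
Using Se = q * B * (1 - nu^2) * I_f / E
1 - nu^2 = 1 - 0.3^2 = 0.91
Se = 144.3 * 3.9 * 0.91 * 0.98 / 24326
Se = 0.020631 m
Convert to mm: Se = 0.020631 * 1000 = 20.631 mm


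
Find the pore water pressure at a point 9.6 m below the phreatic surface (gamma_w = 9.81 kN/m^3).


Result: 94.18 kPa

Derivation:
Using u = gamma_w * h_w
u = 9.81 * 9.6
u = 94.18 kPa


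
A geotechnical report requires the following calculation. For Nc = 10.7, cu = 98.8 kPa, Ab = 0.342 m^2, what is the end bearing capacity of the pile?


Using Qb = Nc * cu * Ab
Qb = 10.7 * 98.8 * 0.342
Qb = 361.55 kN


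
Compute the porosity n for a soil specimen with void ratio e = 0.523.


Using the relation n = e / (1 + e)
n = 0.523 / (1 + 0.523)
n = 0.523 / 1.523
n = 0.3434


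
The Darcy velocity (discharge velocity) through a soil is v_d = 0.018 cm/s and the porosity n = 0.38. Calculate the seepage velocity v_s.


Using v_s = v_d / n
v_s = 0.018 / 0.38
v_s = 0.04737 cm/s


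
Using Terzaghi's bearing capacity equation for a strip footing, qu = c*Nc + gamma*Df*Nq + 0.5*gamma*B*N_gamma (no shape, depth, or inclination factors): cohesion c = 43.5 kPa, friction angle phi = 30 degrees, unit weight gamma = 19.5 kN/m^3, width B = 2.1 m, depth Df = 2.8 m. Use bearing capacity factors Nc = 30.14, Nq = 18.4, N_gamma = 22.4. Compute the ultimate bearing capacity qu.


Result: 2774.37 kPa

Derivation:
Compute qu = c*Nc + gamma*Df*Nq + 0.5*gamma*B*N_gamma
Term 1: 43.5 * 30.14 = 1311.09
Term 2: 19.5 * 2.8 * 18.4 = 1004.64
Term 3: 0.5 * 19.5 * 2.1 * 22.4 = 458.64
qu = 1311.09 + 1004.64 + 458.64
qu = 2774.37 kPa


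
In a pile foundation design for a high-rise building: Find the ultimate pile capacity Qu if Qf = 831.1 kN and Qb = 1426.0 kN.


Using Qu = Qf + Qb
Qu = 831.1 + 1426.0
Qu = 2257.1 kN


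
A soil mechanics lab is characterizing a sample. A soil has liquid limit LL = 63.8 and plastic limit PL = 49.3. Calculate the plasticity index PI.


Using PI = LL - PL
PI = 63.8 - 49.3
PI = 14.5


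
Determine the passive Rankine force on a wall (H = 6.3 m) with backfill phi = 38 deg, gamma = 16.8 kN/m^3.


Result: 1401.51 kN/m

Derivation:
Compute passive earth pressure coefficient:
Kp = tan^2(45 + phi/2) = tan^2(64.0) = 4.203746
Compute passive force:
Pp = 0.5 * Kp * gamma * H^2
Pp = 0.5 * 4.203746 * 16.8 * 6.3^2
Pp = 1401.51 kN/m


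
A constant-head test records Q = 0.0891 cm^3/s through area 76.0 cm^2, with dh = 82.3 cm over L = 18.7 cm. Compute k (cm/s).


Compute hydraulic gradient:
i = dh / L = 82.3 / 18.7 = 4.40107
Then apply Darcy's law:
k = Q / (A * i)
k = 0.0891 / (76.0 * 4.40107)
k = 0.0891 / 334.481
k = 0.000266 cm/s


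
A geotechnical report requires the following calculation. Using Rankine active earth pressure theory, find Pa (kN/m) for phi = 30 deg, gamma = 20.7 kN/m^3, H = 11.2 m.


Result: 432.77 kN/m

Derivation:
Compute active earth pressure coefficient:
Ka = tan^2(45 - phi/2) = tan^2(30.0) = 0.333333
Compute active force:
Pa = 0.5 * Ka * gamma * H^2
Pa = 0.5 * 0.333333 * 20.7 * 11.2^2
Pa = 432.77 kN/m


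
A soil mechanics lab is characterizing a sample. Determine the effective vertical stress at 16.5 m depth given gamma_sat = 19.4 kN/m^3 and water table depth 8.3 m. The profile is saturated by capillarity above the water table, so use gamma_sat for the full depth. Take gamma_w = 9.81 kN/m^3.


Total stress = gamma_sat * depth
sigma = 19.4 * 16.5 = 320.1 kPa
Pore water pressure u = gamma_w * (depth - d_wt)
u = 9.81 * (16.5 - 8.3) = 80.442 kPa
Effective stress = sigma - u
sigma' = 320.1 - 80.442 = 239.66 kPa


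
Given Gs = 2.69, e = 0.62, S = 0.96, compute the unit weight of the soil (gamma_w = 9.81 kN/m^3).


Using gamma = gamma_w * (Gs + S*e) / (1 + e)
Numerator: Gs + S*e = 2.69 + 0.96*0.62 = 3.2852
Denominator: 1 + e = 1 + 0.62 = 1.62
gamma = 9.81 * 3.2852 / 1.62
gamma = 19.894 kN/m^3


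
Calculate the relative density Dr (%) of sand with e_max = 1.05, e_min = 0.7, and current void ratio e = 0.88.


Using Dr = (e_max - e) / (e_max - e_min) * 100
e_max - e = 1.05 - 0.88 = 0.17
e_max - e_min = 1.05 - 0.7 = 0.35
Dr = 0.17 / 0.35 * 100
Dr = 48.57 %


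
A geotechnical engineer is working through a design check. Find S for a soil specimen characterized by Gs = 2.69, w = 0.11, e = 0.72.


Result: 0.411

Derivation:
Using S = Gs * w / e
S = 2.69 * 0.11 / 0.72
S = 0.411


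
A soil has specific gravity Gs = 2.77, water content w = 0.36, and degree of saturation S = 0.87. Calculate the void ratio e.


Using the relation e = Gs * w / S
e = 2.77 * 0.36 / 0.87
e = 1.1462


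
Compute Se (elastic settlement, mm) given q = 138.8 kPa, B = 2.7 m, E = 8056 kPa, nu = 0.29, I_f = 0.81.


Using Se = q * B * (1 - nu^2) * I_f / E
1 - nu^2 = 1 - 0.29^2 = 0.9159
Se = 138.8 * 2.7 * 0.9159 * 0.81 / 8056
Se = 0.034512 m
Convert to mm: Se = 0.034512 * 1000 = 34.512 mm


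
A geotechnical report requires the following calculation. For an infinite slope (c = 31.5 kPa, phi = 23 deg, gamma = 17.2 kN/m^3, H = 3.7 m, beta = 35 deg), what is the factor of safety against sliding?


Using Fs = c / (gamma*H*sin(beta)*cos(beta)) + tan(phi)/tan(beta)
Cohesion contribution = 31.5 / (17.2*3.7*sin(35)*cos(35))
Cohesion contribution = 1.05348
Friction contribution = tan(23)/tan(35) = 0.606213
Fs = 1.05348 + 0.606213
Fs = 1.66


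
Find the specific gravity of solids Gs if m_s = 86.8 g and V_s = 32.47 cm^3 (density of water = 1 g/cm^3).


Using Gs = m_s / (V_s * rho_w)
Since rho_w = 1 g/cm^3:
Gs = 86.8 / 32.47
Gs = 2.673


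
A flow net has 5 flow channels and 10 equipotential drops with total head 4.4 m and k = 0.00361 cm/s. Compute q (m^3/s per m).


Convert k to m/s for unit consistency with H:
k = 0.00361 cm/s = 0.00361 / 100 m/s = 3.61e-05 m/s
Using q = k * H * Nf / Nd
Nf / Nd = 5 / 10 = 0.5
q = 3.61e-05 * 4.4 * 0.5
q = 7.942e-05 m^3/s per m


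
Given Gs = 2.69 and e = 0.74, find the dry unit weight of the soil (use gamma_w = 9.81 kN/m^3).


Using gamma_d = Gs * gamma_w / (1 + e)
gamma_d = 2.69 * 9.81 / (1 + 0.74)
gamma_d = 2.69 * 9.81 / 1.74
gamma_d = 15.166 kN/m^3


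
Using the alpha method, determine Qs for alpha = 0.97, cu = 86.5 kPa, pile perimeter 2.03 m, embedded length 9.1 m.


Result: 1549.98 kN

Derivation:
Using Qs = alpha * cu * perimeter * L
Qs = 0.97 * 86.5 * 2.03 * 9.1
Qs = 1549.98 kN


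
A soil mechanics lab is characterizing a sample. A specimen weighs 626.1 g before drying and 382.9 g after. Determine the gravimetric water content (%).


Using w = (m_wet - m_dry) / m_dry * 100
m_wet - m_dry = 626.1 - 382.9 = 243.2 g
w = 243.2 / 382.9 * 100
w = 63.52 %


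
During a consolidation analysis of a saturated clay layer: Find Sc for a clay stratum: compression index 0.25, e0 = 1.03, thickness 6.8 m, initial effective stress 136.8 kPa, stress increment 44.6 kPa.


Result: 0.1026 m

Derivation:
Using Sc = Cc * H / (1 + e0) * log10((sigma0 + delta_sigma) / sigma0)
Stress ratio = (136.8 + 44.6) / 136.8 = 1.32602
log10(1.32602) = 0.122551
Cc * H / (1 + e0) = 0.25 * 6.8 / (1 + 1.03) = 0.837438
Sc = 0.837438 * 0.122551
Sc = 0.1026 m


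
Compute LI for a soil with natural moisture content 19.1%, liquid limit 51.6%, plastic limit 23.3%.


First compute the plasticity index:
PI = LL - PL = 51.6 - 23.3 = 28.3
Then compute the liquidity index:
LI = (w - PL) / PI
LI = (19.1 - 23.3) / 28.3
LI = -0.148


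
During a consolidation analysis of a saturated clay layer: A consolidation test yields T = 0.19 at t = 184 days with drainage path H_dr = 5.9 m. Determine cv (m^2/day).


Using cv = T * H_dr^2 / t
H_dr^2 = 5.9^2 = 34.81
cv = 0.19 * 34.81 / 184
cv = 0.03595 m^2/day


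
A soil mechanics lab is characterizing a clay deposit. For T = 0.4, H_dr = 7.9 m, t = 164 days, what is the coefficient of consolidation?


Using cv = T * H_dr^2 / t
H_dr^2 = 7.9^2 = 62.41
cv = 0.4 * 62.41 / 164
cv = 0.15222 m^2/day


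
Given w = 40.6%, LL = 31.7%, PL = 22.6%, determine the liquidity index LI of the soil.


First compute the plasticity index:
PI = LL - PL = 31.7 - 22.6 = 9.1
Then compute the liquidity index:
LI = (w - PL) / PI
LI = (40.6 - 22.6) / 9.1
LI = 1.978


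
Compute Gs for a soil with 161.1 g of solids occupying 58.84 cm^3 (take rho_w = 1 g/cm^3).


Using Gs = m_s / (V_s * rho_w)
Since rho_w = 1 g/cm^3:
Gs = 161.1 / 58.84
Gs = 2.738


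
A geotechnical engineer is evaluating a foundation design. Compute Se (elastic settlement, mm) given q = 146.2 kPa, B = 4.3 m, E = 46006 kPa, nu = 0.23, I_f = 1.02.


Using Se = q * B * (1 - nu^2) * I_f / E
1 - nu^2 = 1 - 0.23^2 = 0.9471
Se = 146.2 * 4.3 * 0.9471 * 1.02 / 46006
Se = 0.013201 m
Convert to mm: Se = 0.013201 * 1000 = 13.201 mm


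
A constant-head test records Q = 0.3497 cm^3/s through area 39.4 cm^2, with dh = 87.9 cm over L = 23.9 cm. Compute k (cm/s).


Compute hydraulic gradient:
i = dh / L = 87.9 / 23.9 = 3.67782
Then apply Darcy's law:
k = Q / (A * i)
k = 0.3497 / (39.4 * 3.67782)
k = 0.3497 / 144.906
k = 0.002413 cm/s


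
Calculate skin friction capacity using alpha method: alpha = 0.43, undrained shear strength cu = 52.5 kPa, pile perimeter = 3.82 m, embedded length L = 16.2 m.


Result: 1397.03 kN

Derivation:
Using Qs = alpha * cu * perimeter * L
Qs = 0.43 * 52.5 * 3.82 * 16.2
Qs = 1397.03 kN


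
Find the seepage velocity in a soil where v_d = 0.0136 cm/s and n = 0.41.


Using v_s = v_d / n
v_s = 0.0136 / 0.41
v_s = 0.03317 cm/s


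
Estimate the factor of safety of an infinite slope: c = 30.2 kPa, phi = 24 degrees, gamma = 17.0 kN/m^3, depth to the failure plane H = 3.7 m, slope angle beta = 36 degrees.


Result: 1.622

Derivation:
Using Fs = c / (gamma*H*sin(beta)*cos(beta)) + tan(phi)/tan(beta)
Cohesion contribution = 30.2 / (17.0*3.7*sin(36)*cos(36))
Cohesion contribution = 1.00967
Friction contribution = tan(24)/tan(36) = 0.612805
Fs = 1.00967 + 0.612805
Fs = 1.622


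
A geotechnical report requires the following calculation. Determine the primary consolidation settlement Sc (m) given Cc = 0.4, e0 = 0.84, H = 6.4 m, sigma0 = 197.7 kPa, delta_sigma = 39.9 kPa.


Using Sc = Cc * H / (1 + e0) * log10((sigma0 + delta_sigma) / sigma0)
Stress ratio = (197.7 + 39.9) / 197.7 = 1.20182
log10(1.20182) = 0.0798398
Cc * H / (1 + e0) = 0.4 * 6.4 / (1 + 0.84) = 1.3913
Sc = 1.3913 * 0.0798398
Sc = 0.1111 m


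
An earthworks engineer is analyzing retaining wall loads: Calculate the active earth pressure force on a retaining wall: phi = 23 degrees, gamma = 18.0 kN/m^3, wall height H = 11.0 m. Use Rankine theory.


Result: 477.08 kN/m

Derivation:
Compute active earth pressure coefficient:
Ka = tan^2(45 - phi/2) = tan^2(33.5) = 0.438092
Compute active force:
Pa = 0.5 * Ka * gamma * H^2
Pa = 0.5 * 0.438092 * 18.0 * 11.0^2
Pa = 477.08 kN/m


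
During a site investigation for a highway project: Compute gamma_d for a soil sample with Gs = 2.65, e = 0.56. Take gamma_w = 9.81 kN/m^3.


Using gamma_d = Gs * gamma_w / (1 + e)
gamma_d = 2.65 * 9.81 / (1 + 0.56)
gamma_d = 2.65 * 9.81 / 1.56
gamma_d = 16.664 kN/m^3


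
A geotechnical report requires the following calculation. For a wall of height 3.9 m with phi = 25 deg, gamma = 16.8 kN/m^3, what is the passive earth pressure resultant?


Compute passive earth pressure coefficient:
Kp = tan^2(45 + phi/2) = tan^2(57.5) = 2.463913
Compute passive force:
Pp = 0.5 * Kp * gamma * H^2
Pp = 0.5 * 2.463913 * 16.8 * 3.9^2
Pp = 314.8 kN/m


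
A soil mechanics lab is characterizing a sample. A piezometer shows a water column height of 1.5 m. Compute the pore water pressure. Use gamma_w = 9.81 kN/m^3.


Using u = gamma_w * h_w
u = 9.81 * 1.5
u = 14.71 kPa


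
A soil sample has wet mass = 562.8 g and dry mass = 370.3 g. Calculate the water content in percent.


Result: 51.98 %

Derivation:
Using w = (m_wet - m_dry) / m_dry * 100
m_wet - m_dry = 562.8 - 370.3 = 192.5 g
w = 192.5 / 370.3 * 100
w = 51.98 %


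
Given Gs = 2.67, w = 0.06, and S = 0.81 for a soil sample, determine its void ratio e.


Using the relation e = Gs * w / S
e = 2.67 * 0.06 / 0.81
e = 0.1978


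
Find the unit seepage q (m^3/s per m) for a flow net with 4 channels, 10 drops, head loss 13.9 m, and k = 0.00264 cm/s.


Convert k to m/s for unit consistency with H:
k = 0.00264 cm/s = 0.00264 / 100 m/s = 2.64e-05 m/s
Using q = k * H * Nf / Nd
Nf / Nd = 4 / 10 = 0.4
q = 2.64e-05 * 13.9 * 0.4
q = 0.0001468 m^3/s per m


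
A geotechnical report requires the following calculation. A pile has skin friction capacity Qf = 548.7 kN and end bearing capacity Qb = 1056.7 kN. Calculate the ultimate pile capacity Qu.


Using Qu = Qf + Qb
Qu = 548.7 + 1056.7
Qu = 1605.4 kN


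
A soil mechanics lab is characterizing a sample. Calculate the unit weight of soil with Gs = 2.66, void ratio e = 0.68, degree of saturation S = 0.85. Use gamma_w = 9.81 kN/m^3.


Using gamma = gamma_w * (Gs + S*e) / (1 + e)
Numerator: Gs + S*e = 2.66 + 0.85*0.68 = 3.238
Denominator: 1 + e = 1 + 0.68 = 1.68
gamma = 9.81 * 3.238 / 1.68
gamma = 18.908 kN/m^3


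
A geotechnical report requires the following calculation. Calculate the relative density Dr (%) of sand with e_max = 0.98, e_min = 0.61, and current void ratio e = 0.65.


Using Dr = (e_max - e) / (e_max - e_min) * 100
e_max - e = 0.98 - 0.65 = 0.33
e_max - e_min = 0.98 - 0.61 = 0.37
Dr = 0.33 / 0.37 * 100
Dr = 89.19 %


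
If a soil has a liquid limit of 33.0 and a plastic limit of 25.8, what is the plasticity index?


Result: 7.2

Derivation:
Using PI = LL - PL
PI = 33.0 - 25.8
PI = 7.2


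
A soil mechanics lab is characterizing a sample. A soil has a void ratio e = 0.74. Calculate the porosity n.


Using the relation n = e / (1 + e)
n = 0.74 / (1 + 0.74)
n = 0.74 / 1.74
n = 0.4253


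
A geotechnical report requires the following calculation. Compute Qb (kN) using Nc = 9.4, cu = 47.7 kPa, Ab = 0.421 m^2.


Using Qb = Nc * cu * Ab
Qb = 9.4 * 47.7 * 0.421
Qb = 188.77 kN


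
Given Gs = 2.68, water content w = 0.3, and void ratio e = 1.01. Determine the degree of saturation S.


Using S = Gs * w / e
S = 2.68 * 0.3 / 1.01
S = 0.796


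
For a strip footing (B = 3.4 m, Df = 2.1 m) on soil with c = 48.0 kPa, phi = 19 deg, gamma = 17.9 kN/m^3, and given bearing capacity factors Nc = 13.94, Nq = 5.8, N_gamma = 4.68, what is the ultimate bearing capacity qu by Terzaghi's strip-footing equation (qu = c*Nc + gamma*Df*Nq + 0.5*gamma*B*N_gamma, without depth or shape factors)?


Compute qu = c*Nc + gamma*Df*Nq + 0.5*gamma*B*N_gamma
Term 1: 48.0 * 13.94 = 669.12
Term 2: 17.9 * 2.1 * 5.8 = 218.022
Term 3: 0.5 * 17.9 * 3.4 * 4.68 = 142.4124
qu = 669.12 + 218.022 + 142.4124
qu = 1029.55 kPa


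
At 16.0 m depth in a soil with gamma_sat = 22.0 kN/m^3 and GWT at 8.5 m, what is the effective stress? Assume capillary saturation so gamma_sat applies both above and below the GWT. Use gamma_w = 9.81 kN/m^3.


Total stress = gamma_sat * depth
sigma = 22.0 * 16.0 = 352.0 kPa
Pore water pressure u = gamma_w * (depth - d_wt)
u = 9.81 * (16.0 - 8.5) = 73.575 kPa
Effective stress = sigma - u
sigma' = 352.0 - 73.575 = 278.43 kPa


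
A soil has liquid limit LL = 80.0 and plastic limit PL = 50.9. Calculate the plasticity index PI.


Result: 29.1

Derivation:
Using PI = LL - PL
PI = 80.0 - 50.9
PI = 29.1


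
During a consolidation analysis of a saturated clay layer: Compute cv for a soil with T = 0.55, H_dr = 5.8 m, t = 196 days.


Using cv = T * H_dr^2 / t
H_dr^2 = 5.8^2 = 33.64
cv = 0.55 * 33.64 / 196
cv = 0.0944 m^2/day


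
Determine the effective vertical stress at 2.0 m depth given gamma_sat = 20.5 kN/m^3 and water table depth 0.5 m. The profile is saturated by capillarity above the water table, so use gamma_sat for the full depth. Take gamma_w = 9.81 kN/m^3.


Total stress = gamma_sat * depth
sigma = 20.5 * 2.0 = 41.0 kPa
Pore water pressure u = gamma_w * (depth - d_wt)
u = 9.81 * (2.0 - 0.5) = 14.715 kPa
Effective stress = sigma - u
sigma' = 41.0 - 14.715 = 26.29 kPa


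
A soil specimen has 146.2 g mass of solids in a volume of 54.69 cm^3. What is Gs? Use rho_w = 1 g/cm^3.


Using Gs = m_s / (V_s * rho_w)
Since rho_w = 1 g/cm^3:
Gs = 146.2 / 54.69
Gs = 2.673


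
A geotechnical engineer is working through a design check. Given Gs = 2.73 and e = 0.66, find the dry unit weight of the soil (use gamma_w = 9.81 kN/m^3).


Using gamma_d = Gs * gamma_w / (1 + e)
gamma_d = 2.73 * 9.81 / (1 + 0.66)
gamma_d = 2.73 * 9.81 / 1.66
gamma_d = 16.133 kN/m^3


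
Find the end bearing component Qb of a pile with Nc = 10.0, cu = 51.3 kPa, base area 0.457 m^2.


Result: 234.44 kN

Derivation:
Using Qb = Nc * cu * Ab
Qb = 10.0 * 51.3 * 0.457
Qb = 234.44 kN


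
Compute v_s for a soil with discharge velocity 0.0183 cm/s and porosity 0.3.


Using v_s = v_d / n
v_s = 0.0183 / 0.3
v_s = 0.061 cm/s


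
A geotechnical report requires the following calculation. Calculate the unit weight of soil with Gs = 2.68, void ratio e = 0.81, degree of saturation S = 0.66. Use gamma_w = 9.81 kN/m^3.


Using gamma = gamma_w * (Gs + S*e) / (1 + e)
Numerator: Gs + S*e = 2.68 + 0.66*0.81 = 3.2146
Denominator: 1 + e = 1 + 0.81 = 1.81
gamma = 9.81 * 3.2146 / 1.81
gamma = 17.423 kN/m^3


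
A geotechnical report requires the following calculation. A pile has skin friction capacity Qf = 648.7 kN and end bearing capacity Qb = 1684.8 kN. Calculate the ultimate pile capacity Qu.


Result: 2333.5 kN

Derivation:
Using Qu = Qf + Qb
Qu = 648.7 + 1684.8
Qu = 2333.5 kN


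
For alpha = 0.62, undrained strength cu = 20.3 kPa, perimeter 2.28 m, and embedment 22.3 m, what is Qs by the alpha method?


Result: 639.92 kN

Derivation:
Using Qs = alpha * cu * perimeter * L
Qs = 0.62 * 20.3 * 2.28 * 22.3
Qs = 639.92 kN


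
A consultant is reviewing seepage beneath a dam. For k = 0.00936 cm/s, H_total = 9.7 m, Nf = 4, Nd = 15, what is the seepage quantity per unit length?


Convert k to m/s for unit consistency with H:
k = 0.00936 cm/s = 0.00936 / 100 m/s = 9.36e-05 m/s
Using q = k * H * Nf / Nd
Nf / Nd = 4 / 15 = 0.2667
q = 9.36e-05 * 9.7 * 0.2667
q = 0.0002421 m^3/s per m


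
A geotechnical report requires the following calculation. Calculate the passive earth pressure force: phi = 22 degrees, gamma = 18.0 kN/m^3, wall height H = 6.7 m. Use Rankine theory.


Result: 888.01 kN/m

Derivation:
Compute passive earth pressure coefficient:
Kp = tan^2(45 + phi/2) = tan^2(56.0) = 2.197987
Compute passive force:
Pp = 0.5 * Kp * gamma * H^2
Pp = 0.5 * 2.197987 * 18.0 * 6.7^2
Pp = 888.01 kN/m


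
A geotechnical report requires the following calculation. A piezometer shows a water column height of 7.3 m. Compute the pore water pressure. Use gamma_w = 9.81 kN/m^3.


Using u = gamma_w * h_w
u = 9.81 * 7.3
u = 71.61 kPa


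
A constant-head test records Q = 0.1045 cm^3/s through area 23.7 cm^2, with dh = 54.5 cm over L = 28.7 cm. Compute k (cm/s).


Result: 0.002322 cm/s

Derivation:
Compute hydraulic gradient:
i = dh / L = 54.5 / 28.7 = 1.89895
Then apply Darcy's law:
k = Q / (A * i)
k = 0.1045 / (23.7 * 1.89895)
k = 0.1045 / 45.0052
k = 0.002322 cm/s


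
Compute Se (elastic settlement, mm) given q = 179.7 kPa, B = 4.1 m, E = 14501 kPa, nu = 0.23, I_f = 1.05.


Result: 50.526 mm

Derivation:
Using Se = q * B * (1 - nu^2) * I_f / E
1 - nu^2 = 1 - 0.23^2 = 0.9471
Se = 179.7 * 4.1 * 0.9471 * 1.05 / 14501
Se = 0.050526 m
Convert to mm: Se = 0.050526 * 1000 = 50.526 mm


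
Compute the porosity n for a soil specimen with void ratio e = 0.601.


Using the relation n = e / (1 + e)
n = 0.601 / (1 + 0.601)
n = 0.601 / 1.601
n = 0.3754


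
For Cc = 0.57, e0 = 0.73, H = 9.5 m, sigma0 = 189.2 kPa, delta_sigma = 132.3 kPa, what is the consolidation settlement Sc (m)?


Using Sc = Cc * H / (1 + e0) * log10((sigma0 + delta_sigma) / sigma0)
Stress ratio = (189.2 + 132.3) / 189.2 = 1.69926
log10(1.69926) = 0.23026
Cc * H / (1 + e0) = 0.57 * 9.5 / (1 + 0.73) = 3.13006
Sc = 3.13006 * 0.23026
Sc = 0.7207 m


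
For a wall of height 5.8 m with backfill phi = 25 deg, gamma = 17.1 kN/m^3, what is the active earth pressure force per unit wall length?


Compute active earth pressure coefficient:
Ka = tan^2(45 - phi/2) = tan^2(32.5) = 0.405859
Compute active force:
Pa = 0.5 * Ka * gamma * H^2
Pa = 0.5 * 0.405859 * 17.1 * 5.8^2
Pa = 116.73 kN/m


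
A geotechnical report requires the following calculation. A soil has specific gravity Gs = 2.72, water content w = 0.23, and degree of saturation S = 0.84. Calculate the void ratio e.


Using the relation e = Gs * w / S
e = 2.72 * 0.23 / 0.84
e = 0.7448


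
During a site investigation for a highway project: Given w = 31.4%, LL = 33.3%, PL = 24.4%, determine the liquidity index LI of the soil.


Result: 0.787

Derivation:
First compute the plasticity index:
PI = LL - PL = 33.3 - 24.4 = 8.9
Then compute the liquidity index:
LI = (w - PL) / PI
LI = (31.4 - 24.4) / 8.9
LI = 0.787


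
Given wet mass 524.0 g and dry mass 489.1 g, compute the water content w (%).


Using w = (m_wet - m_dry) / m_dry * 100
m_wet - m_dry = 524.0 - 489.1 = 34.9 g
w = 34.9 / 489.1 * 100
w = 7.14 %


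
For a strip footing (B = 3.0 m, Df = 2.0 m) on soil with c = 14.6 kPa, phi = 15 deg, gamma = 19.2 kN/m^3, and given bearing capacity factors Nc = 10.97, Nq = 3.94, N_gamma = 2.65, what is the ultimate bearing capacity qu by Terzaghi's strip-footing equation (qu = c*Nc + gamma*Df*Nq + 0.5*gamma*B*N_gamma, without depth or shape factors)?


Result: 387.78 kPa

Derivation:
Compute qu = c*Nc + gamma*Df*Nq + 0.5*gamma*B*N_gamma
Term 1: 14.6 * 10.97 = 160.162
Term 2: 19.2 * 2.0 * 3.94 = 151.296
Term 3: 0.5 * 19.2 * 3.0 * 2.65 = 76.32
qu = 160.162 + 151.296 + 76.32
qu = 387.78 kPa


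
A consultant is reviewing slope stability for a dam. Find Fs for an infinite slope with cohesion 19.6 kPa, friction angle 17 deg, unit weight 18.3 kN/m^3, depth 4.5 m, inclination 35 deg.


Using Fs = c / (gamma*H*sin(beta)*cos(beta)) + tan(phi)/tan(beta)
Cohesion contribution = 19.6 / (18.3*4.5*sin(35)*cos(35))
Cohesion contribution = 0.506567
Friction contribution = tan(17)/tan(35) = 0.436629
Fs = 0.506567 + 0.436629
Fs = 0.943


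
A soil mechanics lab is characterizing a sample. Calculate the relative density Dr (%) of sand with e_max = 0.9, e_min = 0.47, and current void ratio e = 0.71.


Result: 44.19 %

Derivation:
Using Dr = (e_max - e) / (e_max - e_min) * 100
e_max - e = 0.9 - 0.71 = 0.19
e_max - e_min = 0.9 - 0.47 = 0.43
Dr = 0.19 / 0.43 * 100
Dr = 44.19 %


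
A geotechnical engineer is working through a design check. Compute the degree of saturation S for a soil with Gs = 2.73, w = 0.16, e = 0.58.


Using S = Gs * w / e
S = 2.73 * 0.16 / 0.58
S = 0.7531


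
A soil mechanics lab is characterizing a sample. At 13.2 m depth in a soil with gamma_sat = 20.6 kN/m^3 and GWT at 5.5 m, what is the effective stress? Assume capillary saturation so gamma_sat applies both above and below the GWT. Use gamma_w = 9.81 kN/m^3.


Total stress = gamma_sat * depth
sigma = 20.6 * 13.2 = 271.92 kPa
Pore water pressure u = gamma_w * (depth - d_wt)
u = 9.81 * (13.2 - 5.5) = 75.537 kPa
Effective stress = sigma - u
sigma' = 271.92 - 75.537 = 196.38 kPa


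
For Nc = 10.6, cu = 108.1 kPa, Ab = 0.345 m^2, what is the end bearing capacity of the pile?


Using Qb = Nc * cu * Ab
Qb = 10.6 * 108.1 * 0.345
Qb = 395.32 kN


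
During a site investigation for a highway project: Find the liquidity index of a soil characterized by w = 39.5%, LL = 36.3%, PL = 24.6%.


Result: 1.274

Derivation:
First compute the plasticity index:
PI = LL - PL = 36.3 - 24.6 = 11.7
Then compute the liquidity index:
LI = (w - PL) / PI
LI = (39.5 - 24.6) / 11.7
LI = 1.274


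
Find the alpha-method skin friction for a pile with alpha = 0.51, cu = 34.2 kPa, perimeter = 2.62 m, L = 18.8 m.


Using Qs = alpha * cu * perimeter * L
Qs = 0.51 * 34.2 * 2.62 * 18.8
Qs = 859.12 kN


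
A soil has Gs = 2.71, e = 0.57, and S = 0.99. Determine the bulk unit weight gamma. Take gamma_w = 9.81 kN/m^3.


Using gamma = gamma_w * (Gs + S*e) / (1 + e)
Numerator: Gs + S*e = 2.71 + 0.99*0.57 = 3.2743
Denominator: 1 + e = 1 + 0.57 = 1.57
gamma = 9.81 * 3.2743 / 1.57
gamma = 20.459 kN/m^3


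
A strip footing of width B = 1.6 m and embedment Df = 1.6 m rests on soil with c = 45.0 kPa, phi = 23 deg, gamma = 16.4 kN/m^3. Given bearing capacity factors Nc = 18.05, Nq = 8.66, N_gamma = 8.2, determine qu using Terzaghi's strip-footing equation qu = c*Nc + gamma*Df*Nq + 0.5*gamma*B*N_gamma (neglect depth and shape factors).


Compute qu = c*Nc + gamma*Df*Nq + 0.5*gamma*B*N_gamma
Term 1: 45.0 * 18.05 = 812.25
Term 2: 16.4 * 1.6 * 8.66 = 227.2384
Term 3: 0.5 * 16.4 * 1.6 * 8.2 = 107.584
qu = 812.25 + 227.2384 + 107.584
qu = 1147.07 kPa
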